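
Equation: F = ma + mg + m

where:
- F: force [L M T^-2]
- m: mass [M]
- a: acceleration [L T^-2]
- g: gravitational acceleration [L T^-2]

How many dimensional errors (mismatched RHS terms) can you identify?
1

LHS F: [L M T^-2]
- ma: [L M T^-2] ✓
- mg: [L M T^-2] ✓
- m: [M] ✗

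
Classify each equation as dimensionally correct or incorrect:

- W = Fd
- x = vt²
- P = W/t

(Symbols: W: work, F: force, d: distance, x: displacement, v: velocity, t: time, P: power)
Dimensionally correct: W = Fd, P = W/t
Dimensionally incorrect: x = vt²
Ordered (correct first, then incorrect): W = Fd, P = W/t, x = vt²

- W = Fd: LHS [L^2 M T^-2], RHS [L^2 M T^-2] → correct ✓
- x = vt²: LHS [L], RHS [L T] → incorrect ✗
- P = W/t: LHS [L^2 M T^-3], RHS [L^2 M T^-3] → correct ✓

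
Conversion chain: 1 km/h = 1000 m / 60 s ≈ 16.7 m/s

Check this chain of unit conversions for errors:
The chain is incorrect (it contains an error).

Incorrect: 1 h = 3600 s, not 60 s (1 km/h ≈ 0.278 m/s)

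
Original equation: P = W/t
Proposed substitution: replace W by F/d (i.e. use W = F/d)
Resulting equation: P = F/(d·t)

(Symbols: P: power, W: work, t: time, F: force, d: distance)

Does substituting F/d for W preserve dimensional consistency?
No

[W] = [L^2 M T^-2] and [F/d] = [M T^-2]. These differ, so the substitution replaces a quantity by one of different dimensions and the result P = F/(d·t) has LHS [L^2 M T^-3] vs RHS [M T^-3] — inconsistent.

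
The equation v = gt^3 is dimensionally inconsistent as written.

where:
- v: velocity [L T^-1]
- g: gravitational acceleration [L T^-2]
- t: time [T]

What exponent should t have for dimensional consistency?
The exponent of t should be 1: v = gt

The LHS v has dimensions [L T^-1]; t has dimensions [T].
As written, the RHS gt^3 (exponent 3 on t) has dimensions [L T], which does not match.
With exponent 1, the RHS gt has dimensions [L T^-1], matching the LHS.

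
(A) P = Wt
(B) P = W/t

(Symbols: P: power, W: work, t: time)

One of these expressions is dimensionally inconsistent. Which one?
(A)

(A) P = Wt: LHS [L^2 M T^-3], RHS [L^2 M T^-1] ✗
(B) P = W/t: LHS [L^2 M T^-3], RHS [L^2 M T^-3] ✓

Expression (A) P = Wt is dimensionally incorrect.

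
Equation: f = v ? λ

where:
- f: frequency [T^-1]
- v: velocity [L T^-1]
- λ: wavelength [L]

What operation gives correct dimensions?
division (÷): f = v ÷ λ

f [T^-1]; v [L T^-1]; λ [L].
v × λ → [L^2 T^-1] ✗
v ÷ λ → [T^-1] ✓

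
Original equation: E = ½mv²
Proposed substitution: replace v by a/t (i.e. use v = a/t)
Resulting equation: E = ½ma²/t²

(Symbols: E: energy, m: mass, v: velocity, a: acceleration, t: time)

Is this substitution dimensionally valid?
No

[v] = [L T^-1] and [a/t] = [L T^-3]. These differ, so the substitution replaces a quantity by one of different dimensions and the result E = ½ma²/t² has LHS [L^2 M T^-2] vs RHS [L^2 M T^-6] — inconsistent.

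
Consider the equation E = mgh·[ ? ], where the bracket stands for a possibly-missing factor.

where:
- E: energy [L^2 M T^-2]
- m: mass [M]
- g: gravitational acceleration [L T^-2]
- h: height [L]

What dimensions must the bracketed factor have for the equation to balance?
Nothing is missing — the bracketed factor must be dimensionless.

E has dimensions [L^2 M T^-2] and mgh already has dimensions [L^2 M T^-2], so E = mgh is dimensionally complete.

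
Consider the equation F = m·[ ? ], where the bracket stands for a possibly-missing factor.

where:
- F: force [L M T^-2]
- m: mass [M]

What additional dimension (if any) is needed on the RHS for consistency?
[L T^-2] — acceleration (e.g. a)

F has dimensions [L M T^-2]; m has dimensions [M].
The bracketed factor must supply [L M T^-2] / [M] = [L T^-2].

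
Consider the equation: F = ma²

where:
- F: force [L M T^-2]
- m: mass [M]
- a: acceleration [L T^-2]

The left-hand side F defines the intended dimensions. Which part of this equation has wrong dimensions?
The right-hand side term ma²

F has dimensions [L M T^-2], but ma² has dimensions [L^2 M T^-4], so the term ma² is dimensionally wrong for F.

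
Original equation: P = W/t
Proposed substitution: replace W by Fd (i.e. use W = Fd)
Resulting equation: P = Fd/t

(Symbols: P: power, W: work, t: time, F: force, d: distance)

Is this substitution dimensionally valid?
Yes

[W] = [L^2 M T^-2] and [Fd] = [L^2 M T^-2]. These match, so the substitution replaces a quantity by one of the same dimensions and the result P = Fd/t has LHS [L^2 M T^-3] vs RHS [L^2 M T^-3] — still consistent.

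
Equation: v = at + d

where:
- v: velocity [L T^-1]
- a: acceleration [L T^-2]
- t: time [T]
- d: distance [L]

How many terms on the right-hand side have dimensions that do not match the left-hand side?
1

LHS v: [L T^-1]
- at: [L T^-1] ✓
- d: [L] ✗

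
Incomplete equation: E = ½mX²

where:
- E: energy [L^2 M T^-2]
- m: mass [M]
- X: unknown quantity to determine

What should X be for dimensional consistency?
X = v (velocity), dimensions [L T^-1]

E has dimensions [L^2 M T^-2]; the rest of the RHS (½m) has dimensions [M].
So X² must have dimensions [L^2 T^-2], i.e. X has dimensions [L T^-1] — X = v (velocity).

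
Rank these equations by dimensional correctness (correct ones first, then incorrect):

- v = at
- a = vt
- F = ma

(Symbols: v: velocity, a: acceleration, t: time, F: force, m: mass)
Dimensionally correct: v = at, F = ma
Dimensionally incorrect: a = vt
Ordered (correct first, then incorrect): v = at, F = ma, a = vt

- v = at: LHS [L T^-1], RHS [L T^-1] → correct ✓
- a = vt: LHS [L T^-2], RHS [L] → incorrect ✗
- F = ma: LHS [L M T^-2], RHS [L M T^-2] → correct ✓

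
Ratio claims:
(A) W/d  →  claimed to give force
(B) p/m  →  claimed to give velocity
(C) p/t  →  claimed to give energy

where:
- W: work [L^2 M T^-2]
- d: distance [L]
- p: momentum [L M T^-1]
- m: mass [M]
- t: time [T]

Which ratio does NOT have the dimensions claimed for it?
(C) p/t does not give energy

(A) W/d: [L M T^-2] = force [L M T^-2] ✓
(B) p/m: [L T^-1] = velocity [L T^-1] ✓
(C) p/t: [L M T^-2] ≠ energy [L^2 M T^-2] ✗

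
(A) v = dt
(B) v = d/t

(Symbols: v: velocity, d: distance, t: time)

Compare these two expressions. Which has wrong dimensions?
(A)

(A) v = dt: LHS [L T^-1], RHS [L T] ✗
(B) v = d/t: LHS [L T^-1], RHS [L T^-1] ✓

Expression (A) v = dt is dimensionally incorrect.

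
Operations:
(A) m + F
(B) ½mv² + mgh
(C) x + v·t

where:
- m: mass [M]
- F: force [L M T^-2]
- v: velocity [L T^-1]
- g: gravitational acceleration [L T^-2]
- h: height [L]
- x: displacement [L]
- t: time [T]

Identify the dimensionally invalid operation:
(A) m + F

(A) m + F: m [M] and F [L M T^-2] — different dimensions cannot be added/subtracted ✗
(B) ½mv² + mgh: ½mv² [L^2 M T^-2] and mgh [L^2 M T^-2] — same dimensions ✓
(C) x + v·t: x [L] and v·t [L] — same dimensions ✓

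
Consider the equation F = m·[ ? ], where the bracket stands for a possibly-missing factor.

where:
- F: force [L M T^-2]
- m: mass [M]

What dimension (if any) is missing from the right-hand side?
[L T^-2] — acceleration (e.g. a)

F has dimensions [L M T^-2]; m has dimensions [M].
The bracketed factor must supply [L M T^-2] / [M] = [L T^-2].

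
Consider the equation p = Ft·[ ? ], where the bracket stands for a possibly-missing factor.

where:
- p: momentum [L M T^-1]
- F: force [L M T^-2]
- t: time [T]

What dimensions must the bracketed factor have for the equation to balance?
Nothing is missing — the bracketed factor must be dimensionless.

p has dimensions [L M T^-1] and Ft already has dimensions [L M T^-1], so p = Ft is dimensionally complete.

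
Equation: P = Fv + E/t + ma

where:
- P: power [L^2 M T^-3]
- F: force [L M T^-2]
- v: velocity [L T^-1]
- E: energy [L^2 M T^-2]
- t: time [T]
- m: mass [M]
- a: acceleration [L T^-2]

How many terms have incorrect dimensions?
1

LHS P: [L^2 M T^-3]
- Fv: [L^2 M T^-3] ✓
- E/t: [L^2 M T^-3] ✓
- ma: [L M T^-2] ✗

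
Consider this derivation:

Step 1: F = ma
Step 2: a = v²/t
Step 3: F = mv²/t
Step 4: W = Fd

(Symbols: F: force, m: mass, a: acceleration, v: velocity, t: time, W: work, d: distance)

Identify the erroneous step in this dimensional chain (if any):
Step 2

Step 1: F = ma → LHS [L M T^-2], RHS [L M T^-2] ✓
Step 2: a = v²/t → LHS [L T^-2], RHS [L^2 T^-3] ✗

The first dimensional inconsistency appears in step 2: a = v²/t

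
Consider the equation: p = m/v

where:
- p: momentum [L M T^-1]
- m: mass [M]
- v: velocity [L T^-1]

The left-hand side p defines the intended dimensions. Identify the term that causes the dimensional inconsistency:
The right-hand side term m/v

p has dimensions [L M T^-1], but m/v has dimensions [L^-1 M T], so the term m/v is dimensionally wrong for p.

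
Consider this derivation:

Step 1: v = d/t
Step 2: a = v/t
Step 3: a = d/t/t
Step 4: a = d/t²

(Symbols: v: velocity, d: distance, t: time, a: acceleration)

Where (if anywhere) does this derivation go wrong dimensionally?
No step introduces an error — all steps are dimensionally consistent.

Step 1: v = d/t → LHS [L T^-1], RHS [L T^-1] ✓
Step 2: a = v/t → LHS [L T^-2], RHS [L T^-2] ✓
Step 3: a = d/t/t → LHS [L T^-2], RHS [L T^-2] ✓
Step 4: a = d/t² → LHS [L T^-2], RHS [L T^-2] ✓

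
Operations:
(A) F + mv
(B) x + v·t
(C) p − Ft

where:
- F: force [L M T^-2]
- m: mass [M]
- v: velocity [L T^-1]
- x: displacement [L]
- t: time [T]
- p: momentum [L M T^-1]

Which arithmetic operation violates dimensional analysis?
(A) F + mv

(A) F + mv: F [L M T^-2] and mv [L M T^-1] — different dimensions cannot be added/subtracted ✗
(B) x + v·t: x [L] and v·t [L] — same dimensions ✓
(C) p − Ft: p [L M T^-1] and Ft [L M T^-1] — same dimensions ✓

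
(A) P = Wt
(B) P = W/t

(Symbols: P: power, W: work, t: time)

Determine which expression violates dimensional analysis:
(A)

(A) P = Wt: LHS [L^2 M T^-3], RHS [L^2 M T^-1] ✗
(B) P = W/t: LHS [L^2 M T^-3], RHS [L^2 M T^-3] ✓

Expression (A) P = Wt is dimensionally incorrect.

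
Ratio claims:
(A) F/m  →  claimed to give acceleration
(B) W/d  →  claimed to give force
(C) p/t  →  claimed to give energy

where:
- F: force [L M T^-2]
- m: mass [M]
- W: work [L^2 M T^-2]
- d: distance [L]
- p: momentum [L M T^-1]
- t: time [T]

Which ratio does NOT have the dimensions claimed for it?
(C) p/t does not give energy

(A) F/m: [L T^-2] = acceleration [L T^-2] ✓
(B) W/d: [L M T^-2] = force [L M T^-2] ✓
(C) p/t: [L M T^-2] ≠ energy [L^2 M T^-2] ✗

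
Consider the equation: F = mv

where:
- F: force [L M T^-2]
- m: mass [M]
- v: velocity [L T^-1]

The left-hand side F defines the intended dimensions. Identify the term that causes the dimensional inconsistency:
The right-hand side term mv

F has dimensions [L M T^-2], but mv has dimensions [L M T^-1], so the term mv is dimensionally wrong for F.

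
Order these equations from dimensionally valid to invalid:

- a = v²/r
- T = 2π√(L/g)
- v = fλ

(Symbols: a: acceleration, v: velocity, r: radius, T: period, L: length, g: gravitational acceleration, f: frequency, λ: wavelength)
Dimensionally correct: a = v²/r, T = 2π√(L/g), v = fλ
Dimensionally incorrect: none
Ordered (correct first, then incorrect): a = v²/r, T = 2π√(L/g), v = fλ

- a = v²/r: LHS [L T^-2], RHS [L T^-2] → correct ✓
- T = 2π√(L/g): LHS [T], RHS [T] → correct ✓
- v = fλ: LHS [L T^-1], RHS [L T^-1] → correct ✓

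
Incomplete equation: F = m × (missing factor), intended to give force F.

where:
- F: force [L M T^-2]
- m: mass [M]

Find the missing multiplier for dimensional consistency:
a (acceleration), dimensions [L T^-2]

F has dimensions [L M T^-2] and m has dimensions [M].
The missing factor must have dimensions [L M T^-2] / [M] = [L T^-2], i.e. acceleration (a).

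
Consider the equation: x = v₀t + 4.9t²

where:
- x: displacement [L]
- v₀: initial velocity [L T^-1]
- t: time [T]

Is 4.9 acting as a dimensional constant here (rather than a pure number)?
Yes

x has dimensions [L], while t² alone has dimensions [T^2]. For the equation to balance, the factor 4.9 must carry dimensions [L T^-2] — it is a dimensional constant (a numerical value of a physical quantity with its units suppressed), not a pure number.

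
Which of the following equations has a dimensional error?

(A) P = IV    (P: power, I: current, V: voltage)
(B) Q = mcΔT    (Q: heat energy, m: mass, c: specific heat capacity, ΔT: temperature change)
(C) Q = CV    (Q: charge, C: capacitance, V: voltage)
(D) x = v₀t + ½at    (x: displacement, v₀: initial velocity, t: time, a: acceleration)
(D) x = v₀t + ½at

The equation (D) x = v₀t + ½at is dimensionally incorrect.

LHS (x): [L]
RHS terms:
  - v₀t: [L] ✓
  - ½at: [L T^-1] ✗ (does not match LHS)

The dimensions do not match. The other three equations balance.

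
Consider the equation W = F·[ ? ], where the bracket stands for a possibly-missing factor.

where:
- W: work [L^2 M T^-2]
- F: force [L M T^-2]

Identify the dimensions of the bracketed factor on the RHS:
[L] — length (e.g. a distance d)

W has dimensions [L^2 M T^-2]; F has dimensions [L M T^-2].
The bracketed factor must supply [L^2 M T^-2] / [L M T^-2] = [L].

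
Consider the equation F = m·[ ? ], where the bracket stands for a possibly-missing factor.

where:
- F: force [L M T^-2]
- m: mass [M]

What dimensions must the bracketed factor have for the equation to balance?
[L T^-2] — acceleration (e.g. a)

F has dimensions [L M T^-2]; m has dimensions [M].
The bracketed factor must supply [L M T^-2] / [M] = [L T^-2].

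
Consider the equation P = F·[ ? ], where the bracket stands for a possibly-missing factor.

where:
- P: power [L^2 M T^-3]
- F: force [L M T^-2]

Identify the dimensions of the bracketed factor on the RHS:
[L T^-1] — velocity (e.g. v)

P has dimensions [L^2 M T^-3]; F has dimensions [L M T^-2].
The bracketed factor must supply [L^2 M T^-3] / [L M T^-2] = [L T^-1].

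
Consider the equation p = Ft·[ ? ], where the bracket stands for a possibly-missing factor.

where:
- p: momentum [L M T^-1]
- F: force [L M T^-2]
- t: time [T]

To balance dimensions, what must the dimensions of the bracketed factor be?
Nothing is missing — the bracketed factor must be dimensionless.

p has dimensions [L M T^-1] and Ft already has dimensions [L M T^-1], so p = Ft is dimensionally complete.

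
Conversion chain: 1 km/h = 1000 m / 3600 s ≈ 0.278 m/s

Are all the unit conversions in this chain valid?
The chain is correct (no errors).

Correct: 1 km = 1000 m, 1 h = 3600 s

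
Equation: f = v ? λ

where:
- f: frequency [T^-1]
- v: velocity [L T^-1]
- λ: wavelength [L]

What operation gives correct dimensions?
division (÷): f = v ÷ λ

f [T^-1]; v [L T^-1]; λ [L].
v × λ → [L^2 T^-1] ✗
v ÷ λ → [T^-1] ✓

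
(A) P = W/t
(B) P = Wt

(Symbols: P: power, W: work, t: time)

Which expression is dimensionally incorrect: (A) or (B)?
(B)

(A) P = W/t: LHS [L^2 M T^-3], RHS [L^2 M T^-3] ✓
(B) P = Wt: LHS [L^2 M T^-3], RHS [L^2 M T^-1] ✗

Expression (B) P = Wt is dimensionally incorrect.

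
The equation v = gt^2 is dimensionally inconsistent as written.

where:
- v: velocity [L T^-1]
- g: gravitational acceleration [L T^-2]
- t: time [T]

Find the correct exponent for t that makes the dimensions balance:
The exponent of t should be 1: v = gt

The LHS v has dimensions [L T^-1]; t has dimensions [T].
As written, the RHS gt^2 (exponent 2 on t) has dimensions [L], which does not match.
With exponent 1, the RHS gt has dimensions [L T^-1], matching the LHS.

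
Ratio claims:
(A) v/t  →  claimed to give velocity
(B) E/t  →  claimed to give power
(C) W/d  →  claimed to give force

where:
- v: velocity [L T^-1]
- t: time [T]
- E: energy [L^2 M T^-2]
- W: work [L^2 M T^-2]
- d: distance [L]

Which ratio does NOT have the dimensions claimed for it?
(A) v/t does not give velocity

(A) v/t: [L T^-2] ≠ velocity [L T^-1] ✗
(B) E/t: [L^2 M T^-3] = power [L^2 M T^-3] ✓
(C) W/d: [L M T^-2] = force [L M T^-2] ✓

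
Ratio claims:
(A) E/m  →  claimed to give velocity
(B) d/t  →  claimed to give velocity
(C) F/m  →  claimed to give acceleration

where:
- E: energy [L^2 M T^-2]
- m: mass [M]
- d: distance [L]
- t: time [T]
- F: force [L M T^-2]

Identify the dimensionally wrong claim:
(A) E/m does not give velocity

(A) E/m: [L^2 T^-2] ≠ velocity [L T^-1] ✗
(B) d/t: [L T^-1] = velocity [L T^-1] ✓
(C) F/m: [L T^-2] = acceleration [L T^-2] ✓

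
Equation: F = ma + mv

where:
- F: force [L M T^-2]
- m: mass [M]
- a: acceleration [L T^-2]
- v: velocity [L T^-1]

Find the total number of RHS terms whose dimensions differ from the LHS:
1

LHS F: [L M T^-2]
- ma: [L M T^-2] ✓
- mv: [L M T^-1] ✗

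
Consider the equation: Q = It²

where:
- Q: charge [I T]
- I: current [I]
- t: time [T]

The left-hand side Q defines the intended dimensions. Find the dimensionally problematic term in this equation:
The right-hand side term It²

Q has dimensions [I T], but It² has dimensions [I T^2], so the term It² is dimensionally wrong for Q.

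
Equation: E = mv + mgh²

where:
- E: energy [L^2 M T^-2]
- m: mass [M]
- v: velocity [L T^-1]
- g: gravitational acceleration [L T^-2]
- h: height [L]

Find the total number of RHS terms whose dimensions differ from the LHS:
2

LHS E: [L^2 M T^-2]
- mv: [L M T^-1] ✗
- mgh²: [L^3 M T^-2] ✗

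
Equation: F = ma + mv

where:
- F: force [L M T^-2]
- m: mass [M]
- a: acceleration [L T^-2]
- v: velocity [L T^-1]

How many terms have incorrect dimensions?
1

LHS F: [L M T^-2]
- ma: [L M T^-2] ✓
- mv: [L M T^-1] ✗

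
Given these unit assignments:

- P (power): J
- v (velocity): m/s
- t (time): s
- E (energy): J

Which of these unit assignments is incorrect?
P

The variable P (power) should have units W, not J.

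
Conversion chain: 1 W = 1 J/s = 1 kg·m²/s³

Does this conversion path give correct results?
The chain is correct (no errors).

Correct: Watt is Joule per second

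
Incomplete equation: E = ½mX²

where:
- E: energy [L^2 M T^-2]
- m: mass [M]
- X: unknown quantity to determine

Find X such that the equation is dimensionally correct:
X = v (velocity), dimensions [L T^-1]

E has dimensions [L^2 M T^-2]; the rest of the RHS (½m) has dimensions [M].
So X² must have dimensions [L^2 T^-2], i.e. X has dimensions [L T^-1] — X = v (velocity).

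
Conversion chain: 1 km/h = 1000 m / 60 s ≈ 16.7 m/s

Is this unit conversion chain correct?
The chain is incorrect (it contains an error).

Incorrect: 1 h = 3600 s, not 60 s (1 km/h ≈ 0.278 m/s)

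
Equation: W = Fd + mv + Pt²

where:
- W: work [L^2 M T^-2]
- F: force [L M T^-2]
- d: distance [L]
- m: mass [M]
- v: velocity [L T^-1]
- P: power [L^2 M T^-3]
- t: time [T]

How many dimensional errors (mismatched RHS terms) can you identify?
2

LHS W: [L^2 M T^-2]
- Fd: [L^2 M T^-2] ✓
- mv: [L M T^-1] ✗
- Pt²: [L^2 M T^-1] ✗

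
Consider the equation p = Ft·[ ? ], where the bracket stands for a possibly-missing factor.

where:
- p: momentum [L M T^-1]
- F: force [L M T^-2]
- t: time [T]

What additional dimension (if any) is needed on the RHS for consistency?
Nothing is missing — the bracketed factor must be dimensionless.

p has dimensions [L M T^-1] and Ft already has dimensions [L M T^-1], so p = Ft is dimensionally complete.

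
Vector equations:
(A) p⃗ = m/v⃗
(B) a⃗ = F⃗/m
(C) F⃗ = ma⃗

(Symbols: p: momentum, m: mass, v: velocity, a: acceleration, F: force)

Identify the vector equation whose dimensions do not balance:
(A) p⃗ = m/v⃗

(A) p⃗ = m/v⃗: LHS [L M T^-1], RHS [L^-1 M T] ✗ — momentum is mass times velocity; should be mv⃗ (and division by a vector is undefined)
(B) a⃗ = F⃗/m: LHS [L T^-2], RHS [L T^-2] ✓ — force (vector) divided by mass (scalar)
(C) F⃗ = ma⃗: LHS [L M T^-2], RHS [L M T^-2] ✓ — Force and acceleration are vectors, mass is a scalar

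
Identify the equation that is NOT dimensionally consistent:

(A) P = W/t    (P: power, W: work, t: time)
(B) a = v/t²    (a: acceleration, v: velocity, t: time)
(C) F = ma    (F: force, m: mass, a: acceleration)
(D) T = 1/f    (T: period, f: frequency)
(B) a = v/t²

The equation (B) a = v/t² is dimensionally incorrect.

LHS (a): [L T^-2]
RHS (v/t²): [L T^-3] ✗

The dimensions do not match. The other three equations balance.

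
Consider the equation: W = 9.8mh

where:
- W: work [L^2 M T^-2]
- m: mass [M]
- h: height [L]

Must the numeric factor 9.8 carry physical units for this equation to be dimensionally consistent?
Yes

W has dimensions [L^2 M T^-2], while mh alone has dimensions [L M]. For the equation to balance, the factor 9.8 must carry dimensions [L T^-2] — it is a dimensional constant (a numerical value of a physical quantity with its units suppressed), not a pure number.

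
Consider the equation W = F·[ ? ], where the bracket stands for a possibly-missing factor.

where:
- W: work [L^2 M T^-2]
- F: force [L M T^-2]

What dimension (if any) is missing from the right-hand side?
[L] — length (e.g. a distance d)

W has dimensions [L^2 M T^-2]; F has dimensions [L M T^-2].
The bracketed factor must supply [L^2 M T^-2] / [L M T^-2] = [L].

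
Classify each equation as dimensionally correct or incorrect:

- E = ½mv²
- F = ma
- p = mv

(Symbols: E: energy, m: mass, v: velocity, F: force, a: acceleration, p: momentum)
Dimensionally correct: E = ½mv², F = ma, p = mv
Dimensionally incorrect: none
Ordered (correct first, then incorrect): E = ½mv², F = ma, p = mv

- E = ½mv²: LHS [L^2 M T^-2], RHS [L^2 M T^-2] → correct ✓
- F = ma: LHS [L M T^-2], RHS [L M T^-2] → correct ✓
- p = mv: LHS [L M T^-1], RHS [L M T^-1] → correct ✓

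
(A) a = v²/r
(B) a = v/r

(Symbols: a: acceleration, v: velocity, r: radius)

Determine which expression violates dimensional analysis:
(B)

(A) a = v²/r: LHS [L T^-2], RHS [L T^-2] ✓
(B) a = v/r: LHS [L T^-2], RHS [T^-1] ✗

Expression (B) a = v/r is dimensionally incorrect.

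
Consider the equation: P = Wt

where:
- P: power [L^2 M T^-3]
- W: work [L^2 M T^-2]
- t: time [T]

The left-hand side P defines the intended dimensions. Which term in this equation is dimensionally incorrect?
The right-hand side term Wt

P has dimensions [L^2 M T^-3], but Wt has dimensions [L^2 M T^-1], so the term Wt is dimensionally wrong for P.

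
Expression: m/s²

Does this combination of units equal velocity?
No

The expression m/s² has dimensions [L T^-2], but velocity has dimensions [L T^-1].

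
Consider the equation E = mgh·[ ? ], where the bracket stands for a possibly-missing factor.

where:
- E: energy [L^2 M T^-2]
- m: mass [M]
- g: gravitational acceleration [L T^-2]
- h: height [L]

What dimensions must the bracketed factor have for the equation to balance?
Nothing is missing — the bracketed factor must be dimensionless.

E has dimensions [L^2 M T^-2] and mgh already has dimensions [L^2 M T^-2], so E = mgh is dimensionally complete.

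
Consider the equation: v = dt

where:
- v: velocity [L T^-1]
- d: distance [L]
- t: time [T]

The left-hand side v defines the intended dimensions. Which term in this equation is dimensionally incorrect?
The right-hand side term dt

v has dimensions [L T^-1], but dt has dimensions [L T], so the term dt is dimensionally wrong for v.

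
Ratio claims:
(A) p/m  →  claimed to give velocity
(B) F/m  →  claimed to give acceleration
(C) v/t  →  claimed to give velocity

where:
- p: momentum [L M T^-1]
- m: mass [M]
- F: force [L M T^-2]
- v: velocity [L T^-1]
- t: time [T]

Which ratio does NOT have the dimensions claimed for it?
(C) v/t does not give velocity

(A) p/m: [L T^-1] = velocity [L T^-1] ✓
(B) F/m: [L T^-2] = acceleration [L T^-2] ✓
(C) v/t: [L T^-2] ≠ velocity [L T^-1] ✗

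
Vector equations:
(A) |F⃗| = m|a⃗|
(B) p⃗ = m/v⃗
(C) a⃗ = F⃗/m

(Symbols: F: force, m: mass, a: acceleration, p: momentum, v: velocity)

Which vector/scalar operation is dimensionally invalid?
(B) p⃗ = m/v⃗

(A) |F⃗| = m|a⃗|: LHS [L M T^-2], RHS [L M T^-2] ✓ — magnitudes of vectors are scalars
(B) p⃗ = m/v⃗: LHS [L M T^-1], RHS [L^-1 M T] ✗ — momentum is mass times velocity; should be mv⃗ (and division by a vector is undefined)
(C) a⃗ = F⃗/m: LHS [L T^-2], RHS [L T^-2] ✓ — force (vector) divided by mass (scalar)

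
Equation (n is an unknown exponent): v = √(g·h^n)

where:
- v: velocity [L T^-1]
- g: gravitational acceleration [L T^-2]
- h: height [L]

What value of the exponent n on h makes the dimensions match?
n = 1

v has dimensions [L T^-1]; h has dimensions [L].
With n = 1: √(g·h^1) has dimensions [L T^-1], matching the LHS ✓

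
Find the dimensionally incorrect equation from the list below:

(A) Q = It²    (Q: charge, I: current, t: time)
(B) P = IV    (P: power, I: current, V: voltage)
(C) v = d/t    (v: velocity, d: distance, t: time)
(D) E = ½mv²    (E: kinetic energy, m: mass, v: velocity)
(A) Q = It²

The equation (A) Q = It² is dimensionally incorrect.

LHS (Q): [I T]
RHS (It²): [I T^2] ✗

The dimensions do not match. The other three equations balance.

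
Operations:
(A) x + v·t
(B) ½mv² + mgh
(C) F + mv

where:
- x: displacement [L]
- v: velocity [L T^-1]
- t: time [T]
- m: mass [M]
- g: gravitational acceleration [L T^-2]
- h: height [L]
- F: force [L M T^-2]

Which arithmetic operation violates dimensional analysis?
(C) F + mv

(A) x + v·t: x [L] and v·t [L] — same dimensions ✓
(B) ½mv² + mgh: ½mv² [L^2 M T^-2] and mgh [L^2 M T^-2] — same dimensions ✓
(C) F + mv: F [L M T^-2] and mv [L M T^-1] — different dimensions cannot be added/subtracted ✗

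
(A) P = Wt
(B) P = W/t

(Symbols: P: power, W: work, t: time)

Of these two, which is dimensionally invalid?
(A)

(A) P = Wt: LHS [L^2 M T^-3], RHS [L^2 M T^-1] ✗
(B) P = W/t: LHS [L^2 M T^-3], RHS [L^2 M T^-3] ✓

Expression (A) P = Wt is dimensionally incorrect.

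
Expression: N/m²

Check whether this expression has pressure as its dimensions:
Yes

The expression N/m² has dimensions [L^-1 M T^-2], which is exactly pressure [L^-1 M T^-2].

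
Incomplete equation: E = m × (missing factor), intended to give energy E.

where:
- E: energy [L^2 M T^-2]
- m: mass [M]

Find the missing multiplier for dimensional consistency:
v² (velocity squared), dimensions [L^2 T^-2]

E has dimensions [L^2 M T^-2] and m has dimensions [M].
The missing factor must have dimensions [L^2 M T^-2] / [M] = [L^2 T^-2], i.e. velocity squared (v²).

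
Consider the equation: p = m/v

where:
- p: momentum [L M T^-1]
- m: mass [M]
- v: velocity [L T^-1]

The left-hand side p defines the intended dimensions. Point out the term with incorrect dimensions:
The right-hand side term m/v

p has dimensions [L M T^-1], but m/v has dimensions [L^-1 M T], so the term m/v is dimensionally wrong for p.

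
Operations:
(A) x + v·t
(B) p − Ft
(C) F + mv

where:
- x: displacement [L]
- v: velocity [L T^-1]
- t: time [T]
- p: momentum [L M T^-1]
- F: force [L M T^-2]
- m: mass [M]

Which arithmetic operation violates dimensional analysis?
(C) F + mv

(A) x + v·t: x [L] and v·t [L] — same dimensions ✓
(B) p − Ft: p [L M T^-1] and Ft [L M T^-1] — same dimensions ✓
(C) F + mv: F [L M T^-2] and mv [L M T^-1] — different dimensions cannot be added/subtracted ✗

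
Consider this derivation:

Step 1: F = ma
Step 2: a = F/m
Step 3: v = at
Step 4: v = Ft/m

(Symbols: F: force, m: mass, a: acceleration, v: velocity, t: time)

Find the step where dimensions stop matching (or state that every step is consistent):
No step introduces an error — all steps are dimensionally consistent.

Step 1: F = ma → LHS [L M T^-2], RHS [L M T^-2] ✓
Step 2: a = F/m → LHS [L T^-2], RHS [L T^-2] ✓
Step 3: v = at → LHS [L T^-1], RHS [L T^-1] ✓
Step 4: v = Ft/m → LHS [L T^-1], RHS [L T^-1] ✓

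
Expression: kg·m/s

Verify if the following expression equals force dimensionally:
No

The expression kg·m/s has dimensions [L M T^-1], but force has dimensions [L M T^-2].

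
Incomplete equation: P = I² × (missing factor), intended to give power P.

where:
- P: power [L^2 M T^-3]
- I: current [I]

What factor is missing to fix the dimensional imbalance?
R (resistance), dimensions [I^-2 L^2 M T^-3]

P has dimensions [L^2 M T^-3] and I² has dimensions [I^2].
The missing factor must have dimensions [L^2 M T^-3] / [I^2] = [I^-2 L^2 M T^-3], i.e. resistance (R).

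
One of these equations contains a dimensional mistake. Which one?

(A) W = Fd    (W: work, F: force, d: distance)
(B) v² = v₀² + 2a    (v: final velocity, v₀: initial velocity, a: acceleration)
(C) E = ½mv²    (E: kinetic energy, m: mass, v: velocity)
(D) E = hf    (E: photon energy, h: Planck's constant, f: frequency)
(B) v² = v₀² + 2a

The equation (B) v² = v₀² + 2a is dimensionally incorrect.

LHS (v²): [L^2 T^-2]
RHS terms:
  - v₀²: [L^2 T^-2] ✓
  - 2a: [L T^-2] ✗ (does not match LHS)

The dimensions do not match. The other three equations balance.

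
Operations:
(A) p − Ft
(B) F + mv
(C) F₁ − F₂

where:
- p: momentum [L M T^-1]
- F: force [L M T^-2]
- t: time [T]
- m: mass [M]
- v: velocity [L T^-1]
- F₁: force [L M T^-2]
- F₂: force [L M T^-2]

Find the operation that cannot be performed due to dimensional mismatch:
(B) F + mv

(A) p − Ft: p [L M T^-1] and Ft [L M T^-1] — same dimensions ✓
(B) F + mv: F [L M T^-2] and mv [L M T^-1] — different dimensions cannot be added/subtracted ✗
(C) F₁ − F₂: F₁ [L M T^-2] and F₂ [L M T^-2] — same dimensions ✓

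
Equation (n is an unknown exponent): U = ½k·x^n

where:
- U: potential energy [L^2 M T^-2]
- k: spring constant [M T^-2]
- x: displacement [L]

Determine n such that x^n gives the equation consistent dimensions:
n = 2

U has dimensions [L^2 M T^-2]; x has dimensions [L].
The rest of the RHS has dimensions [M T^-2], so x^n must supply [L^2].
With n = 2: ½k·x^2 has dimensions [L^2 M T^-2], matching the LHS ✓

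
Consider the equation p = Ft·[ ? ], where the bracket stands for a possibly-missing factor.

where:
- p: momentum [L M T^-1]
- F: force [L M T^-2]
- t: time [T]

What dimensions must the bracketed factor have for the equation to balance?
Nothing is missing — the bracketed factor must be dimensionless.

p has dimensions [L M T^-1] and Ft already has dimensions [L M T^-1], so p = Ft is dimensionally complete.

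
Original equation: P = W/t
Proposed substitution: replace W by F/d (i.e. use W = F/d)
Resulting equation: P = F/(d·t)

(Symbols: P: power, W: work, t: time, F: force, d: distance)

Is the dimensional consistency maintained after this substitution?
No

[W] = [L^2 M T^-2] and [F/d] = [M T^-2]. These differ, so the substitution replaces a quantity by one of different dimensions and the result P = F/(d·t) has LHS [L^2 M T^-3] vs RHS [M T^-3] — inconsistent.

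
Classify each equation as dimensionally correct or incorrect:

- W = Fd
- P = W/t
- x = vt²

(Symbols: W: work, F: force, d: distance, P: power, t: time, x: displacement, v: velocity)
Dimensionally correct: W = Fd, P = W/t
Dimensionally incorrect: x = vt²
Ordered (correct first, then incorrect): W = Fd, P = W/t, x = vt²

- W = Fd: LHS [L^2 M T^-2], RHS [L^2 M T^-2] → correct ✓
- P = W/t: LHS [L^2 M T^-3], RHS [L^2 M T^-3] → correct ✓
- x = vt²: LHS [L], RHS [L T] → incorrect ✗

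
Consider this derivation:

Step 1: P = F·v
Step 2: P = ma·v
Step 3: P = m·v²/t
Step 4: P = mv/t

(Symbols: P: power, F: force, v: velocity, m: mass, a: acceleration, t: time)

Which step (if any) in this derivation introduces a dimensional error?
Step 4

Step 1: P = F·v → LHS [L^2 M T^-3], RHS [L^2 M T^-3] ✓
Step 2: P = ma·v → LHS [L^2 M T^-3], RHS [L^2 M T^-3] ✓
Step 3: P = m·v²/t → LHS [L^2 M T^-3], RHS [L^2 M T^-3] ✓
Step 4: P = mv/t → LHS [L^2 M T^-3], RHS [L M T^-2] ✗

The first dimensional inconsistency appears in step 4: P = mv/t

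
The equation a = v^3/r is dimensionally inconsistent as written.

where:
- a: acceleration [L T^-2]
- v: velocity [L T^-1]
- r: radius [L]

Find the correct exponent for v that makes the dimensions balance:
The exponent of v should be 2: a = v^2/r

The LHS a has dimensions [L T^-2]; v has dimensions [L T^-1].
As written, the RHS v^3/r (exponent 3 on v) has dimensions [L^2 T^-3], which does not match.
With exponent 2, the RHS v^2/r has dimensions [L T^-2], matching the LHS.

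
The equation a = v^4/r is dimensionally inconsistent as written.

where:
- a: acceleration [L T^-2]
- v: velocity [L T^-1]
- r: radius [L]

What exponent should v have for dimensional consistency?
The exponent of v should be 2: a = v^2/r

The LHS a has dimensions [L T^-2]; v has dimensions [L T^-1].
As written, the RHS v^4/r (exponent 4 on v) has dimensions [L^3 T^-4], which does not match.
With exponent 2, the RHS v^2/r has dimensions [L T^-2], matching the LHS.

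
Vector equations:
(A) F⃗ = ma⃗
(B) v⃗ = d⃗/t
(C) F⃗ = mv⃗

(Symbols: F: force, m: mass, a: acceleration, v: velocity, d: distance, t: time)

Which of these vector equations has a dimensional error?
(C) F⃗ = mv⃗

(A) F⃗ = ma⃗: LHS [L M T^-2], RHS [L M T^-2] ✓ — Force and acceleration are vectors, mass is a scalar
(B) v⃗ = d⃗/t: LHS [L T^-1], RHS [L T^-1] ✓ — displacement (vector) divided by time (scalar)
(C) F⃗ = mv⃗: LHS [L M T^-2], RHS [L M T^-1] ✗ — mass times velocity is momentum, not force; should be ma⃗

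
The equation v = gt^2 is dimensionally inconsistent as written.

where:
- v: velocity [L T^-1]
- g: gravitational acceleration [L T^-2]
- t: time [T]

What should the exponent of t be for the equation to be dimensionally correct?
The exponent of t should be 1: v = gt

The LHS v has dimensions [L T^-1]; t has dimensions [T].
As written, the RHS gt^2 (exponent 2 on t) has dimensions [L], which does not match.
With exponent 1, the RHS gt has dimensions [L T^-1], matching the LHS.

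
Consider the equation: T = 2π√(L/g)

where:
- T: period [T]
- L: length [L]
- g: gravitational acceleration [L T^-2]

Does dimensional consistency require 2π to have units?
No

T has dimensions [T] and √(L/g) already has dimensions [T], so the equation balances without 2π contributing any dimensions. 2π is a pure (dimensionless) number; changing or removing it would not affect dimensional consistency.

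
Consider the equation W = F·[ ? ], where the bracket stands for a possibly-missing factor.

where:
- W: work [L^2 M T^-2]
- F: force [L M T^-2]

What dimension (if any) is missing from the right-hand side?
[L] — length (e.g. a distance d)

W has dimensions [L^2 M T^-2]; F has dimensions [L M T^-2].
The bracketed factor must supply [L^2 M T^-2] / [L M T^-2] = [L].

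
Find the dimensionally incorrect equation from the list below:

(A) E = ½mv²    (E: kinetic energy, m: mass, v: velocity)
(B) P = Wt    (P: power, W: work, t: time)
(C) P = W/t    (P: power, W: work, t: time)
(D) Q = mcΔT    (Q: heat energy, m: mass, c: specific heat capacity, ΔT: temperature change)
(B) P = Wt

The equation (B) P = Wt is dimensionally incorrect.

LHS (P): [L^2 M T^-3]
RHS (Wt): [L^2 M T^-1] ✗

The dimensions do not match. The other three equations balance.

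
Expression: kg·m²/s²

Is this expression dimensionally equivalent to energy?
Yes

The expression kg·m²/s² has dimensions [L^2 M T^-2], which is exactly energy [L^2 M T^-2].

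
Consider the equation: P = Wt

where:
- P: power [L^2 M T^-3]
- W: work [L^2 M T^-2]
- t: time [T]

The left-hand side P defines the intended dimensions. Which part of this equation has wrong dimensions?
The right-hand side term Wt

P has dimensions [L^2 M T^-3], but Wt has dimensions [L^2 M T^-1], so the term Wt is dimensionally wrong for P.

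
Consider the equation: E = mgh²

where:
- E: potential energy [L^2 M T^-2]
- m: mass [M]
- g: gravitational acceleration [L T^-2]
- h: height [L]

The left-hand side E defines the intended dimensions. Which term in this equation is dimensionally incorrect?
The right-hand side term mgh²

E has dimensions [L^2 M T^-2], but mgh² has dimensions [L^3 M T^-2], so the term mgh² is dimensionally wrong for E.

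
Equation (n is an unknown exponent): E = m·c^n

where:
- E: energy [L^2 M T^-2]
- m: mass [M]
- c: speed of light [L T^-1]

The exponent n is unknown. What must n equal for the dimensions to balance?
n = 2

E has dimensions [L^2 M T^-2]; c has dimensions [L T^-1].
The rest of the RHS has dimensions [M], so c^n must supply [L^2 T^-2].
With n = 2: m·c^2 has dimensions [L^2 M T^-2], matching the LHS ✓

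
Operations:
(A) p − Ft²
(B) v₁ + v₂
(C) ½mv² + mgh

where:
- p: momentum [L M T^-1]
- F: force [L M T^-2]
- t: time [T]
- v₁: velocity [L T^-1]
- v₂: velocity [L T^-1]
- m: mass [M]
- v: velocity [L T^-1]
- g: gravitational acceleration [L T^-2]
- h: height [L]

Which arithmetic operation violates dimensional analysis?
(A) p − Ft²

(A) p − Ft²: p [L M T^-1] and Ft² [L M] — different dimensions cannot be added/subtracted ✗
(B) v₁ + v₂: v₁ [L T^-1] and v₂ [L T^-1] — same dimensions ✓
(C) ½mv² + mgh: ½mv² [L^2 M T^-2] and mgh [L^2 M T^-2] — same dimensions ✓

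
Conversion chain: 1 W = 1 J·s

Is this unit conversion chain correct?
The chain is incorrect (it contains an error).

Incorrect: Watt is J/s, not J·s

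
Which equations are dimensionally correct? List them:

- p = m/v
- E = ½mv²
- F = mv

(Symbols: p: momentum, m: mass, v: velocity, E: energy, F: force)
Dimensionally correct: E = ½mv²
Dimensionally incorrect: p = m/v, F = mv
Ordered (correct first, then incorrect): E = ½mv², p = m/v, F = mv

- p = m/v: LHS [L M T^-1], RHS [L^-1 M T] → incorrect ✗
- E = ½mv²: LHS [L^2 M T^-2], RHS [L^2 M T^-2] → correct ✓
- F = mv: LHS [L M T^-2], RHS [L M T^-1] → incorrect ✗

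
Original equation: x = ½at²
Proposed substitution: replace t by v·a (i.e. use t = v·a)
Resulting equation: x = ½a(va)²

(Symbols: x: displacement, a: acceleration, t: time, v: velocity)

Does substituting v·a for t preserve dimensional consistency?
No

[t] = [T] and [v·a] = [L^2 T^-3]. These differ, so the substitution replaces a quantity by one of different dimensions and the result x = ½a(va)² has LHS [L] vs RHS [L^5 T^-8] — inconsistent.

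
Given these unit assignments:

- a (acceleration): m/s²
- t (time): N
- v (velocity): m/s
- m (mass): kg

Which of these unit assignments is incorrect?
t

The variable t (time) should have units s, not N.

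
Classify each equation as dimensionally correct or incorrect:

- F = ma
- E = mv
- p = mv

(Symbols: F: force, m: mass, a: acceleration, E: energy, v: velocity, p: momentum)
Dimensionally correct: F = ma, p = mv
Dimensionally incorrect: E = mv
Ordered (correct first, then incorrect): F = ma, p = mv, E = mv

- F = ma: LHS [L M T^-2], RHS [L M T^-2] → correct ✓
- E = mv: LHS [L^2 M T^-2], RHS [L M T^-1] → incorrect ✗
- p = mv: LHS [L M T^-1], RHS [L M T^-1] → correct ✓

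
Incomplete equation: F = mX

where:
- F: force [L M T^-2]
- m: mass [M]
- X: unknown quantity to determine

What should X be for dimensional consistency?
X = a (acceleration), dimensions [L T^-2]

F has dimensions [L M T^-2]; the rest of the RHS (m) has dimensions [M].
So X must have dimensions [L T^-2] — X = a (acceleration).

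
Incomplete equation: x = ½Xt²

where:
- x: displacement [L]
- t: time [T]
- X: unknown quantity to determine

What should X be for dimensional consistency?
X = a (acceleration), dimensions [L T^-2]

x has dimensions [L]; the rest of the RHS (½ t²) has dimensions [T^2].
So X must have dimensions [L T^-2] — X = a (acceleration).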